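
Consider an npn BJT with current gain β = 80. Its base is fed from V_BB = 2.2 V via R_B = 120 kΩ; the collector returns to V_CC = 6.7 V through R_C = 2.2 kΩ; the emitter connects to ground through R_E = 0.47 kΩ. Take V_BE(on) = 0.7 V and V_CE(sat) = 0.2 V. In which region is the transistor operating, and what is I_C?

Assume active. Base-emitter loop: I_B = (V_BB − V_BE)/(R_B + (β+1)R_E) = (2.2 − 0.7)/(120 + 81×0.47) = 0.00949 mA.
I_C = β·I_B = 80×0.00949 = 0.759 mA.
V_CE = V_CC − I_C·R_C − I_E·R_E = 6.7 − 0.759×2.2 − 0.769×0.47 = 4.67 V > V_CE(sat), so the active-region assumption holds.

active; I_C ≈ 0.76 mA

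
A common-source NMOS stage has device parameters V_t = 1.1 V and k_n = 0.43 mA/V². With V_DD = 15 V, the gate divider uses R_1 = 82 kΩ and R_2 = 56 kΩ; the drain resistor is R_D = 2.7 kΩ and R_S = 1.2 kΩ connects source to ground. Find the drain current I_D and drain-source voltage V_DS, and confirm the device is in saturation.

V_G = V_DD·R_2/(R_1+R_2) = 15×56/138 = 6.09 V.
Assume saturation: I_D = (k_n/2)(V_GS − V_t)² with V_GS = V_G − I_D·R_S = 6.09 − 1.2·I_D.
Substituting gives 0.31·I_D² − 3.57·I_D + 5.35 = 0, with roots I_D = 1.77 or 9.77 mA.
The root I_D = 9.77 mA gives V_GS = -5.64 V ≤ V_t, so take I_D = 1.77 mA.
Then V_GS = 3.97 V and V_DS = V_DD − I_D(R_D+R_S) = 15 − 1.77×3.9 = 8.11 V.
Saturation requires V_DS ≥ V_GS − V_t = 2.87 V; 8.11 ≥ 2.87 ✓.

I_D ≈ 1.8 mA, V_DS ≈ 8.1 V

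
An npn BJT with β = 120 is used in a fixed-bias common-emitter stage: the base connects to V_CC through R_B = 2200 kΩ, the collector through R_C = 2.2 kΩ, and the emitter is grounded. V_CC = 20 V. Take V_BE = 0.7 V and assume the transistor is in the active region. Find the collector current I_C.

I_C ≈ 1.1 mA

Base loop: V_CC = I_B·R_B + V_BE, so I_B = (20 − 0.7)/2200 kΩ = 0.00877 mA.
In the active region I_C = β·I_B = 120 × 0.00877 = 1.05 mA.
Collector loop: V_CE = V_CC − I_C·R_C = 20 − 1.05×2.2 = 17.7 V.
Since V_CE = 17.7 V > V_CE(sat) ≈ 0.2 V, the transistor is in the active region as assumed.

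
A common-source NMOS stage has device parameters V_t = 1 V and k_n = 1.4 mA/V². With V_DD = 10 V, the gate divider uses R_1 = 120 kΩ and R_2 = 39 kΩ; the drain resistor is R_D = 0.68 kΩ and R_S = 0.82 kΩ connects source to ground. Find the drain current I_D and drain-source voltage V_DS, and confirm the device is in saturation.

V_G = V_DD·R_2/(R_1+R_2) = 10×39/159 = 2.45 V.
Assume saturation: I_D = (k_n/2)(V_GS − V_t)² with V_GS = V_G − I_D·R_S = 2.45 − 0.82·I_D.
Substituting gives 0.471·I_D² − 2.67·I_D + 1.48 = 0, with roots I_D = 0.622 or 5.05 mA.
The root I_D = 5.05 mA gives V_GS = -1.68 V ≤ V_t, so take I_D = 0.622 mA.
Then V_GS = 1.94 V and V_DS = V_DD − I_D(R_D+R_S) = 10 − 0.622×1.5 = 9.07 V.
Saturation requires V_DS ≥ V_GS − V_t = 0.943 V; 9.07 ≥ 0.943 ✓.

I_D ≈ 0.62 mA, V_DS ≈ 9.1 V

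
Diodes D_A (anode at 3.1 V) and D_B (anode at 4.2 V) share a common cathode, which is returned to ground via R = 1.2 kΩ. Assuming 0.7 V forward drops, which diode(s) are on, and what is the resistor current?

Assume both conduct. Then node N would need to be at both 3.1−0.7 = 2.4 V and 4.2−0.7 = 3.5 V, which is impossible.
Assume only D_B conducts: V_N = 4.2 − 0.7 = 3.5 V, so I_R = 3.5/1.2 = 2.92 mA.
Check D_A: its anode-to-cathode voltage is 3.1 − 3.5 = -0.4 V < 0.7 V, so it is off. The assumption is consistent.

Only D_B conducts; I_R ≈ 2.9 mA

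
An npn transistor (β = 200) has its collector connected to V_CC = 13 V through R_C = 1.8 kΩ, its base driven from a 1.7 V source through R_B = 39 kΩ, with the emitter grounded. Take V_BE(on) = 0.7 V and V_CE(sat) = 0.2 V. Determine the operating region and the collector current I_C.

Assume active. Base-emitter loop: I_B = (V_BB − V_BE)/R_B = (1.7 − 0.7)/39 = 0.0256 mA.
I_C = β·I_B = 200×0.0256 = 5.13 mA.
V_CE = V_CC − I_C·R_C = 13 − 5.13×1.8 = 3.77 V > V_CE(sat), so the active-region assumption holds.

active; I_C ≈ 5.1 mA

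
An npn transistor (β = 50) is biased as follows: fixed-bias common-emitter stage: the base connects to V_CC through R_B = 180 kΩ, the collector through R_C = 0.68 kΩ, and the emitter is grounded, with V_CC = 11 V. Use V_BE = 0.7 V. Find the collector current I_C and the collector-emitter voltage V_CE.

Base loop: V_CC = I_B·R_B + V_BE, so I_B = (11 − 0.7)/180 kΩ = 0.0572 mA.
In the active region I_C = β·I_B = 50 × 0.0572 = 2.86 mA.
Collector loop: V_CE = V_CC − I_C·R_C = 11 − 2.86×0.68 = 9.05 V.
Since V_CE = 9.05 V > V_CE(sat) ≈ 0.2 V, the transistor is in the active region as assumed.

I_C ≈ 2.9 mA, V_CE ≈ 9.1 V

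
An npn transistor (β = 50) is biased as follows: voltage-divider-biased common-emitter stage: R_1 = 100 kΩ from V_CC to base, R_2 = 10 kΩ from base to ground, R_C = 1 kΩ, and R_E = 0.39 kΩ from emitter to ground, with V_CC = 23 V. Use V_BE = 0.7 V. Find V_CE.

V_CE ≈ 20 V

Thevenize the base divider: V_Th = V_CC·R_2/(R_1+R_2) = 23×10/110 = 2.09 V, R_Th = R_1‖R_2 = 9.09 kΩ.
Base-emitter loop: V_Th = I_B·R_Th + V_BE + (β+1)I_B·R_E, so I_B = (2.09 − 0.7) / (9.09 + 51×0.39) = 0.048 mA.
I_C = β·I_B = 50×0.048 = 2.4 mA, and I_E = (β+1)I_B = 2.45 mA.
V_CE = V_CC − I_C·R_C − I_E·R_E = 23 − 2.4×1 − 2.45×0.39 = 19.6 V.
V_CE = 19.6 V > 0.2 V confirms active-region operation.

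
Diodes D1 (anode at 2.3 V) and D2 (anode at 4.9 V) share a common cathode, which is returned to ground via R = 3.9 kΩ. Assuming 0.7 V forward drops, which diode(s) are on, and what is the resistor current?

Assume both conduct. Then node N would need to be at both 2.3−0.7 = 1.6 V and 4.9−0.7 = 4.2 V, which is impossible.
Assume only D2 conducts: V_N = 4.9 − 0.7 = 4.2 V, so I_R = 4.2/3.9 = 1.08 mA.
Check D1: its anode-to-cathode voltage is 2.3 − 4.2 = -1.9 V < 0.7 V, so it is off. The assumption is consistent.

Only D2 conducts; I_R ≈ 1.1 mA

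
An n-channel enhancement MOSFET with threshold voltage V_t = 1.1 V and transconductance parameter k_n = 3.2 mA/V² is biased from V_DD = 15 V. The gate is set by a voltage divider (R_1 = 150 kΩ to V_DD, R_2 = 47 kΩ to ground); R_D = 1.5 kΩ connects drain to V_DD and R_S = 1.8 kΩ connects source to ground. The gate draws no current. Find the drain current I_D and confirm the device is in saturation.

I_D ≈ 0.95 mA

V_G = V_DD·R_2/(R_1+R_2) = 15×47/197 = 3.58 V.
Assume saturation: I_D = (k_n/2)(V_GS − V_t)² with V_GS = V_G − I_D·R_S = 3.58 − 1.8·I_D.
Substituting gives 5.18·I_D² − 15.3·I_D + 9.83 = 0, with roots I_D = 0.949 or 2 mA.
The root I_D = 2 mA gives V_GS = -0.0174 V ≤ V_t, so take I_D = 0.949 mA.
Then V_GS = 1.87 V and V_DS = V_DD − I_D(R_D+R_S) = 15 − 0.949×3.3 = 11.9 V.
Saturation requires V_DS ≥ V_GS − V_t = 0.77 V; 11.9 ≥ 0.77 ✓.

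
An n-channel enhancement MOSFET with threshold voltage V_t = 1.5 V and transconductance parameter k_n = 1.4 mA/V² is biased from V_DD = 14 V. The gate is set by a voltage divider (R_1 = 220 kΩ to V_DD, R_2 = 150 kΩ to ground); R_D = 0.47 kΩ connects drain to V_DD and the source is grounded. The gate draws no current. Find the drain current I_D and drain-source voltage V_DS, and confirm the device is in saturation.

I_D ≈ 12 mA, V_DS ≈ 8.3 V

V_G = V_DD·R_2/(R_1+R_2) = 14×150/370 = 5.68 V. With the source grounded, V_GS = V_G = 5.68 V.
Assume saturation: I_D = (k_n/2)(V_GS − V_t)² = (1.4/2)×(5.68 − 1.5)² = 0.7×4.18² = 12.2 mA.
V_DS = V_DD − I_D·R_D = 14 − 12.2×0.47 = 8.26 V.
Saturation requires V_DS ≥ V_GS − V_t = 4.18 V; 8.26 ≥ 4.18 ✓.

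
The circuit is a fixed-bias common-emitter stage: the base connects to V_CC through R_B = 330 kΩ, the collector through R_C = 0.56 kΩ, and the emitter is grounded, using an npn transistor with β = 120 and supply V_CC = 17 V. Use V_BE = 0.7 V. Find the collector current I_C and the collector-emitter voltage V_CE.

Base loop: V_CC = I_B·R_B + V_BE, so I_B = (17 − 0.7)/330 kΩ = 0.0494 mA.
In the active region I_C = β·I_B = 120 × 0.0494 = 5.93 mA.
Collector loop: V_CE = V_CC − I_C·R_C = 17 − 5.93×0.56 = 13.7 V.
Since V_CE = 13.7 V > V_CE(sat) ≈ 0.2 V, the transistor is in the active region as assumed.

I_C ≈ 5.9 mA, V_CE ≈ 14 V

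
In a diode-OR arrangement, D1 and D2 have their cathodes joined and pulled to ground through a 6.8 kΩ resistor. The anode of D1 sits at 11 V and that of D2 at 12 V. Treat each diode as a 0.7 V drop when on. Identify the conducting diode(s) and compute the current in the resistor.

Assume both conduct. Then node N would need to be at both 11−0.7 = 10.3 V and 12−0.7 = 11.3 V, which is impossible.
Assume only D2 conducts: V_N = 12 − 0.7 = 11.3 V, so I_R = 11.3/6.8 = 1.66 mA.
Check D1: its anode-to-cathode voltage is 11 − 11.3 = -0.3 V < 0.7 V, so it is off. The assumption is consistent.

Only D2 conducts; I_R ≈ 1.7 mA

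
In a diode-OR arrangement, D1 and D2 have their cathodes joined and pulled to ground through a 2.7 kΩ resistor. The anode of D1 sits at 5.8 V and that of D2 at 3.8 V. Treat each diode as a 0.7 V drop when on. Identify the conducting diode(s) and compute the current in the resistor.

Assume both conduct. Then node N would need to be at both 5.8−0.7 = 5.1 V and 3.8−0.7 = 3.1 V, which is impossible.
Assume only D1 conducts: V_N = 5.8 − 0.7 = 5.1 V, so I_R = 5.1/2.7 = 1.89 mA.
Check D2: its anode-to-cathode voltage is 3.8 − 5.1 = -1.3 V < 0.7 V, so it is off. The assumption is consistent.

Only D1 conducts; I_R ≈ 1.9 mA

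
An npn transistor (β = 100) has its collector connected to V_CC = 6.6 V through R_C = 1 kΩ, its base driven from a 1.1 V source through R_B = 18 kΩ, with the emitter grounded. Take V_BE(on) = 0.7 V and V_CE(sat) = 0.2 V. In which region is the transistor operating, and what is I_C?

Assume active. Base-emitter loop: I_B = (V_BB − V_BE)/R_B = (1.1 − 0.7)/18 = 0.0222 mA.
I_C = β·I_B = 100×0.0222 = 2.22 mA.
V_CE = V_CC − I_C·R_C = 6.6 − 2.22×1 = 4.38 V > V_CE(sat), so the active-region assumption holds.

active; I_C ≈ 2.2 mA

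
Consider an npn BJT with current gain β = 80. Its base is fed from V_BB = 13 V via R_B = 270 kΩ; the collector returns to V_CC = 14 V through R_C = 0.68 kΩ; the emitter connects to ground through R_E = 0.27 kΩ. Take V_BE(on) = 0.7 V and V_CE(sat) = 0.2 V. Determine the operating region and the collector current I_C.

active; I_C ≈ 3.4 mA

Assume active. Base-emitter loop: I_B = (V_BB − V_BE)/(R_B + (β+1)R_E) = (13 − 0.7)/(270 + 81×0.27) = 0.0421 mA.
I_C = β·I_B = 80×0.0421 = 3.37 mA.
V_CE = V_CC − I_C·R_C − I_E·R_E = 14 − 3.37×0.68 − 3.41×0.27 = 10.8 V > V_CE(sat), so the active-region assumption holds.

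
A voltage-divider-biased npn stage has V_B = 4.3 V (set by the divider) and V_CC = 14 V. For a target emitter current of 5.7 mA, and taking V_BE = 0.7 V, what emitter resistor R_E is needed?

R_E ≈ 0.63 kΩ

V_E = V_B − V_BE = 4.3 − 0.7 = 3.6 V.
R_E = V_E / I_E = 3.6 / 5.7 = 0.632 kΩ.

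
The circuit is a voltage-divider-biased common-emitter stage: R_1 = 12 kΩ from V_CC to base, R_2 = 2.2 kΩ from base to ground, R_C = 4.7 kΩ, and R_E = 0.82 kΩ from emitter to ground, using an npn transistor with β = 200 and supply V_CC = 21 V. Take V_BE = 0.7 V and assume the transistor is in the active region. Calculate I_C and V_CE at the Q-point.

I_C ≈ 3.1 mA, V_CE ≈ 4.1 V

Thevenize the base divider: V_Th = V_CC·R_2/(R_1+R_2) = 21×2.2/14.2 = 3.25 V, R_Th = R_1‖R_2 = 1.86 kΩ.
Base-emitter loop: V_Th = I_B·R_Th + V_BE + (β+1)I_B·R_E, so I_B = (3.25 − 0.7) / (1.86 + 201×0.82) = 0.0153 mA.
I_C = β·I_B = 200×0.0153 = 3.06 mA, and I_E = (β+1)I_B = 3.08 mA.
V_CE = V_CC − I_C·R_C − I_E·R_E = 21 − 3.06×4.7 − 3.08×0.82 = 4.07 V.
V_CE = 4.07 V > 0.2 V confirms active-region operation.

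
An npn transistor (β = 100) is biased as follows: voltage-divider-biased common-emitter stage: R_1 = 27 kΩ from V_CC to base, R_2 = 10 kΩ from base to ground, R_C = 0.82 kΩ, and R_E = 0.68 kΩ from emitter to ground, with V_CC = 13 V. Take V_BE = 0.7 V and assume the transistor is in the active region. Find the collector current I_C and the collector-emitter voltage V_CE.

Thevenize the base divider: V_Th = V_CC·R_2/(R_1+R_2) = 13×10/37 = 3.51 V, R_Th = R_1‖R_2 = 7.3 kΩ.
Base-emitter loop: V_Th = I_B·R_Th + V_BE + (β+1)I_B·R_E, so I_B = (3.51 − 0.7) / (7.3 + 101×0.68) = 0.037 mA.
I_C = β·I_B = 100×0.037 = 3.7 mA, and I_E = (β+1)I_B = 3.74 mA.
V_CE = V_CC − I_C·R_C − I_E·R_E = 13 − 3.7×0.82 − 3.74×0.68 = 7.42 V.
V_CE = 7.42 V > 0.2 V confirms active-region operation.

I_C ≈ 3.7 mA, V_CE ≈ 7.4 V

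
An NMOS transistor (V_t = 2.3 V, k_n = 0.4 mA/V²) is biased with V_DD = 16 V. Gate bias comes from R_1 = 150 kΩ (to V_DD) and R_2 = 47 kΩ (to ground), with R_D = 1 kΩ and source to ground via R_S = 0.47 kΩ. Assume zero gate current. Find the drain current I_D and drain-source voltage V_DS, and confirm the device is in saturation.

V_G = V_DD·R_2/(R_1+R_2) = 16×47/197 = 3.82 V.
Assume saturation: I_D = (k_n/2)(V_GS − V_t)² with V_GS = V_G − I_D·R_S = 3.82 − 0.47·I_D.
Substituting gives 0.0442·I_D² − 1.29·I_D + 0.46 = 0, with roots I_D = 0.363 or 28.7 mA.
The root I_D = 28.7 mA gives V_GS = -9.69 V ≤ V_t, so take I_D = 0.363 mA.
Then V_GS = 3.65 V and V_DS = V_DD − I_D(R_D+R_S) = 16 − 0.363×1.47 = 15.5 V.
Saturation requires V_DS ≥ V_GS − V_t = 1.35 V; 15.5 ≥ 1.35 ✓.

I_D ≈ 0.36 mA, V_DS ≈ 15 V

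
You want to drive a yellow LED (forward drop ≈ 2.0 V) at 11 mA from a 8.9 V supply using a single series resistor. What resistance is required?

The resistor drops V_S − V_D = 8.9 − 2.0 = 6.9 V at 11 mA.
R = 6.9 V / 11 mA = 0.627 kΩ.

R ≈ 0.63 kΩ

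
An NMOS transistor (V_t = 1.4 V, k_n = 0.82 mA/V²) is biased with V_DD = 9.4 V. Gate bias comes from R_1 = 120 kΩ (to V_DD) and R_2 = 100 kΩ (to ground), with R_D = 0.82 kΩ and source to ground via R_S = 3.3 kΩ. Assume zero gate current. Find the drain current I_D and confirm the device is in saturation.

I_D ≈ 0.53 mA

V_G = V_DD·R_2/(R_1+R_2) = 9.4×100/220 = 4.27 V.
Assume saturation: I_D = (k_n/2)(V_GS − V_t)² with V_GS = V_G − I_D·R_S = 4.27 − 3.3·I_D.
Substituting gives 4.46·I_D² − 8.77·I_D + 3.38 = 0, with roots I_D = 0.527 or 1.44 mA.
The root I_D = 1.44 mA gives V_GS = -0.473 V ≤ V_t, so take I_D = 0.527 mA.
Then V_GS = 2.53 V and V_DS = V_DD − I_D(R_D+R_S) = 9.4 − 0.527×4.12 = 7.23 V.
Saturation requires V_DS ≥ V_GS − V_t = 1.13 V; 7.23 ≥ 1.13 ✓.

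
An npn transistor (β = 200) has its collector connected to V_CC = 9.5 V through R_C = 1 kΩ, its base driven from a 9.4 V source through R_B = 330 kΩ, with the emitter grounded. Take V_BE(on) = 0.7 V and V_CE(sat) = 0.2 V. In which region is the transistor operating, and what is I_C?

active; I_C ≈ 5.3 mA

Assume active. Base-emitter loop: I_B = (V_BB − V_BE)/R_B = (9.4 − 0.7)/330 = 0.0264 mA.
I_C = β·I_B = 200×0.0264 = 5.27 mA.
V_CE = V_CC − I_C·R_C = 9.5 − 5.27×1 = 4.23 V > V_CE(sat), so the active-region assumption holds.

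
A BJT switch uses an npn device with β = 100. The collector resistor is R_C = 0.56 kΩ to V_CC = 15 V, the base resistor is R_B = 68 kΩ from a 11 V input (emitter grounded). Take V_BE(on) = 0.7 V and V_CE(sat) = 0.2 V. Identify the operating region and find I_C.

active; I_C ≈ 15 mA

Assume active. Base-emitter loop: I_B = (V_BB − V_BE)/R_B = (11 − 0.7)/68 = 0.151 mA.
I_C = β·I_B = 100×0.151 = 15.1 mA.
V_CE = V_CC − I_C·R_C = 15 − 15.1×0.56 = 6.52 V > V_CE(sat), so the active-region assumption holds.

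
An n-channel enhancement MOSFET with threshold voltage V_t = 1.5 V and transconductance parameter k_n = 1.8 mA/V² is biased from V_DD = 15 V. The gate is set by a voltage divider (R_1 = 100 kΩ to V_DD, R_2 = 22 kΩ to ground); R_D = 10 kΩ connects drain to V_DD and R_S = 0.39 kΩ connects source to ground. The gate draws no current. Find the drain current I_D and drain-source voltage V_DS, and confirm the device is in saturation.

I_D ≈ 0.75 mA, V_DS ≈ 7.2 V

V_G = V_DD·R_2/(R_1+R_2) = 15×22/122 = 2.7 V.
Assume saturation: I_D = (k_n/2)(V_GS − V_t)² with V_GS = V_G − I_D·R_S = 2.7 − 0.39·I_D.
Substituting gives 0.137·I_D² − 1.85·I_D + 1.31 = 0, with roots I_D = 0.75 or 12.7 mA.
The root I_D = 12.7 mA gives V_GS = -2.26 V ≤ V_t, so take I_D = 0.75 mA.
Then V_GS = 2.41 V and V_DS = V_DD − I_D(R_D+R_S) = 15 − 0.75×10.4 = 7.21 V.
Saturation requires V_DS ≥ V_GS − V_t = 0.913 V; 7.21 ≥ 0.913 ✓.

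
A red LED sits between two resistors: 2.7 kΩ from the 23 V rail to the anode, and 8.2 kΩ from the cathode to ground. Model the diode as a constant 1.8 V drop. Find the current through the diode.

I ≈ 1.9 mA

The two resistors are in series with the diode, so KVL gives 23 = I·2.7 + 1.8 + I·8.2.
I = (23 − 1.8) / (2.7 + 8.2) kΩ = 21.2 / 10.9 = 1.94 mA.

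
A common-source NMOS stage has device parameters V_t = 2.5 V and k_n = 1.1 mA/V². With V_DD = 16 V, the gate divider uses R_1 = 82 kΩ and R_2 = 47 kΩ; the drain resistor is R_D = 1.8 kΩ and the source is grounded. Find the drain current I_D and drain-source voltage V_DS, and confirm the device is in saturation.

V_G = V_DD·R_2/(R_1+R_2) = 16×47/129 = 5.83 V. With the source grounded, V_GS = V_G = 5.83 V.
Assume saturation: I_D = (k_n/2)(V_GS − V_t)² = (1.1/2)×(5.83 − 2.5)² = 0.55×3.33² = 6.1 mA.
V_DS = V_DD − I_D·R_D = 16 − 6.1×1.8 = 5.03 V.
Saturation requires V_DS ≥ V_GS − V_t = 3.33 V; 5.03 ≥ 3.33 ✓.

I_D ≈ 6.1 mA, V_DS ≈ 5 V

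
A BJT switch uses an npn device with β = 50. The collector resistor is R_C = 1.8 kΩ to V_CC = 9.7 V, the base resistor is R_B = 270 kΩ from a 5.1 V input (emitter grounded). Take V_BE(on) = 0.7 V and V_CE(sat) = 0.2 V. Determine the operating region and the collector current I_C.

active; I_C ≈ 0.81 mA

Assume active. Base-emitter loop: I_B = (V_BB − V_BE)/R_B = (5.1 − 0.7)/270 = 0.0163 mA.
I_C = β·I_B = 50×0.0163 = 0.815 mA.
V_CE = V_CC − I_C·R_C = 9.7 − 0.815×1.8 = 8.23 V > V_CE(sat), so the active-region assumption holds.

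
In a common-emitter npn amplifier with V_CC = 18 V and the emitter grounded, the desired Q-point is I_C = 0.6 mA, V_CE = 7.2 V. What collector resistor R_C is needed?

R_C ≈ 18 kΩ

Collector loop: V_CC = I_C·R_C + V_CE.
R_C = (V_CC − V_CE)/I_C = (18 − 7.2)/0.6 = 18 kΩ.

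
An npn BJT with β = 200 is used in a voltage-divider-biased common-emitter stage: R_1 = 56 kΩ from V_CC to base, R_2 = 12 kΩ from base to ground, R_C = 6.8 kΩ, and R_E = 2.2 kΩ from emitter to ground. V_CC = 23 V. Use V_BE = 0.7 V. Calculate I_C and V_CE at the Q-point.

Thevenize the base divider: V_Th = V_CC·R_2/(R_1+R_2) = 23×12/68 = 4.06 V, R_Th = R_1‖R_2 = 9.88 kΩ.
Base-emitter loop: V_Th = I_B·R_Th + V_BE + (β+1)I_B·R_E, so I_B = (4.06 − 0.7) / (9.88 + 201×2.2) = 0.00743 mA.
I_C = β·I_B = 200×0.00743 = 1.49 mA, and I_E = (β+1)I_B = 1.49 mA.
V_CE = V_CC − I_C·R_C − I_E·R_E = 23 − 1.49×6.8 − 1.49×2.2 = 9.61 V.
V_CE = 9.61 V > 0.2 V confirms active-region operation.

I_C ≈ 1.5 mA, V_CE ≈ 9.6 V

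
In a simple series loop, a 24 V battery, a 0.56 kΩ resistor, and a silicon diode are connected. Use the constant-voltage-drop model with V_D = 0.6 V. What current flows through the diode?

KVL around the loop: 24 = V_D + I·R = 0.6 + I × 0.56 kΩ.
So I = (24 − 0.6) / 0.56 kΩ = 23.4 / 0.56 = 41.8 mA.

I ≈ 42 mA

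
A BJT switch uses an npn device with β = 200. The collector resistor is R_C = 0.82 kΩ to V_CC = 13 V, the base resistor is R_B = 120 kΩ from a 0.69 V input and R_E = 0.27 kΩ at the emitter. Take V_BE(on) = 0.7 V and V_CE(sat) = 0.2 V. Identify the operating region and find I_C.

cutoff; I_C ≈ 0

V_BB = 0.69 V ≤ V_BE(on) = 0.7 V, so the base-emitter junction is not forward biased.
The transistor is in cutoff: I_B = I_C = 0.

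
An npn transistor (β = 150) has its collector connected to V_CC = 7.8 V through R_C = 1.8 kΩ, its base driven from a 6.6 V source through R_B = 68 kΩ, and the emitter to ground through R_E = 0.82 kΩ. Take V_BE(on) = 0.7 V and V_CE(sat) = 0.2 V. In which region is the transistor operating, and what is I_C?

saturation; I_C ≈ 2.9 mA

Assume active: I_B = (6.6 − 0.7)/(68 + 151×0.82) = 0.0308 mA, I_C = β·I_B = 4.61 mA.
Then V_CE = 7.8 − 4.61×1.8 − 4.64×0.82 = -4.31 V < 0.2 V — the active assumption fails.
Re-solve with V_CE = 0.2 V. KCL at the emitter: V_E/R_E = (V_BB−0.7−V_E)/R_B + (V_CC−0.2−V_E)/R_C, giving V_E = 2.41 V.
I_C = (V_CC − 0.2 − V_E)/R_C = (7.6 − 2.41)/1.8 = 2.88 mA.
Check: I_B = (5.9 − 2.41)/68 = 0.0514 mA, and β·I_B = 7.7 mA > I_C, confirming saturation.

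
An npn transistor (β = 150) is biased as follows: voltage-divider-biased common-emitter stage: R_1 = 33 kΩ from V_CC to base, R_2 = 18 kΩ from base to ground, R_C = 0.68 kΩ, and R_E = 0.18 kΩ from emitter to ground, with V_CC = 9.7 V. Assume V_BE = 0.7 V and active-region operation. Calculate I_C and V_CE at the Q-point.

Thevenize the base divider: V_Th = V_CC·R_2/(R_1+R_2) = 9.7×18/51 = 3.42 V, R_Th = R_1‖R_2 = 11.6 kΩ.
Base-emitter loop: V_Th = I_B·R_Th + V_BE + (β+1)I_B·R_E, so I_B = (3.42 − 0.7) / (11.6 + 151×0.18) = 0.0701 mA.
I_C = β·I_B = 150×0.0701 = 10.5 mA, and I_E = (β+1)I_B = 10.6 mA.
V_CE = V_CC − I_C·R_C − I_E·R_E = 9.7 − 10.5×0.68 − 10.6×0.18 = 0.639 V.
V_CE = 0.639 V > 0.2 V confirms active-region operation.

I_C ≈ 11 mA, V_CE ≈ 0.64 V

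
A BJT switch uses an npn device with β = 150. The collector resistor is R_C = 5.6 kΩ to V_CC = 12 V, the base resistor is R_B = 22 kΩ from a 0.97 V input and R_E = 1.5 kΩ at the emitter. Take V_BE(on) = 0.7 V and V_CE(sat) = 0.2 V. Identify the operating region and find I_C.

Assume active. Base-emitter loop: I_B = (V_BB − V_BE)/(R_B + (β+1)R_E) = (0.97 − 0.7)/(22 + 151×1.5) = 0.00109 mA.
I_C = β·I_B = 150×0.00109 = 0.163 mA.
V_CE = V_CC − I_C·R_C − I_E·R_E = 12 − 0.163×5.6 − 0.164×1.5 = 10.8 V > V_CE(sat), so the active-region assumption holds.

active; I_C ≈ 0.16 mA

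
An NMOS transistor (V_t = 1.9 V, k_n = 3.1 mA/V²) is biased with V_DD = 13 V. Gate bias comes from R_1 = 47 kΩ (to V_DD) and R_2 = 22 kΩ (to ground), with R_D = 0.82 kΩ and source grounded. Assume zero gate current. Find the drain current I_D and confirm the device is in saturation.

I_D ≈ 7.8 mA

V_G = V_DD·R_2/(R_1+R_2) = 13×22/69 = 4.14 V. With the source grounded, V_GS = V_G = 4.14 V.
Assume saturation: I_D = (k_n/2)(V_GS − V_t)² = (3.1/2)×(4.14 − 1.9)² = 1.55×2.24² = 7.81 mA.
V_DS = V_DD − I_D·R_D = 13 − 7.81×0.82 = 6.59 V.
Saturation requires V_DS ≥ V_GS − V_t = 2.24 V; 6.59 ≥ 2.24 ✓.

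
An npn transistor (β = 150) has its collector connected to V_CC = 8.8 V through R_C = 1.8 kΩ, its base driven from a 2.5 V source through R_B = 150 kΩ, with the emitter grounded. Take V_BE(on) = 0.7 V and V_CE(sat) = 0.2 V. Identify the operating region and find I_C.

active; I_C ≈ 1.8 mA

Assume active. Base-emitter loop: I_B = (V_BB − V_BE)/R_B = (2.5 − 0.7)/150 = 0.012 mA.
I_C = β·I_B = 150×0.012 = 1.8 mA.
V_CE = V_CC − I_C·R_C = 8.8 − 1.8×1.8 = 5.56 V > V_CE(sat), so the active-region assumption holds.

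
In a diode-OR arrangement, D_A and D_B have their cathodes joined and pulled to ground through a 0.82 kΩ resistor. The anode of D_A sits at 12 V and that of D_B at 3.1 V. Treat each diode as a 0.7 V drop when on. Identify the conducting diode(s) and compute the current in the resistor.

Assume both conduct. Then node N would need to be at both 12−0.7 = 11.3 V and 3.1−0.7 = 2.4 V, which is impossible.
Assume only D_A conducts: V_N = 12 − 0.7 = 11.3 V, so I_R = 11.3/0.82 = 13.8 mA.
Check D_B: its anode-to-cathode voltage is 3.1 − 11.3 = -8.2 V < 0.7 V, so it is off. The assumption is consistent.

Only D_A conducts; I_R ≈ 14 mA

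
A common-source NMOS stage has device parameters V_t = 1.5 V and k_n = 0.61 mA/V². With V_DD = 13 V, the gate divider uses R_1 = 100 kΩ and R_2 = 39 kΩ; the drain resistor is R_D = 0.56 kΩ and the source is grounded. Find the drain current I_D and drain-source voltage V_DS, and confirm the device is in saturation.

V_G = V_DD·R_2/(R_1+R_2) = 13×39/139 = 3.65 V. With the source grounded, V_GS = V_G = 3.65 V.
Assume saturation: I_D = (k_n/2)(V_GS − V_t)² = (0.61/2)×(3.65 − 1.5)² = 0.305×2.15² = 1.41 mA.
V_DS = V_DD − I_D·R_D = 13 − 1.41×0.56 = 12.2 V.
Saturation requires V_DS ≥ V_GS − V_t = 2.15 V; 12.2 ≥ 2.15 ✓.

I_D ≈ 1.4 mA, V_DS ≈ 12 V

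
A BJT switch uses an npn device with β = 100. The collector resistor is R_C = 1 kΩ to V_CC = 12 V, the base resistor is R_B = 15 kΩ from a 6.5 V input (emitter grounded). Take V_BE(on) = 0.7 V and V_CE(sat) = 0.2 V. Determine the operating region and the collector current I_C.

saturation; I_C ≈ 12 mA

Assume active: I_B = (6.5 − 0.7)/15 = 0.387 mA, giving I_C = β·I_B = 38.7 mA.
But then V_CE = 12 − 38.7×1 = -26.7 V < V_CE(sat) = 0.2 V — impossible in the active region.
So the transistor is saturated. With V_CE = 0.2 V, I_C = (V_CC − 0.2)/R_C = 11.8/1 = 11.8 mA.
Check: β·I_B = 38.7 mA > I_C = 11.8 mA, confirming saturation.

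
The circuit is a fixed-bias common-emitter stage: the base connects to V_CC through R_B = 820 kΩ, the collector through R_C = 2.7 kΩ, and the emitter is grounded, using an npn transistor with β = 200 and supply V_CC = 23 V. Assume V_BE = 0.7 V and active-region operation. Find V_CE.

V_CE ≈ 8.3 V

Base loop: V_CC = I_B·R_B + V_BE, so I_B = (23 − 0.7)/820 kΩ = 0.0272 mA.
In the active region I_C = β·I_B = 200 × 0.0272 = 5.44 mA.
Collector loop: V_CE = V_CC − I_C·R_C = 23 − 5.44×2.7 = 8.31 V.
Since V_CE = 8.31 V > V_CE(sat) ≈ 0.2 V, the transistor is in the active region as assumed.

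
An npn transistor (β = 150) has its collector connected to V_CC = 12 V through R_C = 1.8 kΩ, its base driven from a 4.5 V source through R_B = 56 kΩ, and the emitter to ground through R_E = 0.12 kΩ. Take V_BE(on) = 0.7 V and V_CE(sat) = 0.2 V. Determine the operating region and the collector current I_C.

saturation; I_C ≈ 6.1 mA

Assume active: I_B = (4.5 − 0.7)/(56 + 151×0.12) = 0.0513 mA, I_C = β·I_B = 7.69 mA.
Then V_CE = 12 − 7.69×1.8 − 7.74×0.12 = -2.77 V < 0.2 V — the active assumption fails.
Re-solve with V_CE = 0.2 V. KCL at the emitter: V_E/R_E = (V_BB−0.7−V_E)/R_B + (V_CC−0.2−V_E)/R_C, giving V_E = 0.744 V.
I_C = (V_CC − 0.2 − V_E)/R_C = (11.8 − 0.744)/1.8 = 6.14 mA.
Check: I_B = (3.8 − 0.744)/56 = 0.0546 mA, and β·I_B = 8.19 mA > I_C, confirming saturation.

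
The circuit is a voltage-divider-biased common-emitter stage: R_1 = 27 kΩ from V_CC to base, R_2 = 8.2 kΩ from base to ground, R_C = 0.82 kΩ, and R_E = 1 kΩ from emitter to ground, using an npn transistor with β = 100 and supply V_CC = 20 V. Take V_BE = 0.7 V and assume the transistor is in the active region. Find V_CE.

V_CE ≈ 13 V

Thevenize the base divider: V_Th = V_CC·R_2/(R_1+R_2) = 20×8.2/35.2 = 4.66 V, R_Th = R_1‖R_2 = 6.29 kΩ.
Base-emitter loop: V_Th = I_B·R_Th + V_BE + (β+1)I_B·R_E, so I_B = (4.66 − 0.7) / (6.29 + 101×1) = 0.0369 mA.
I_C = β·I_B = 100×0.0369 = 3.69 mA, and I_E = (β+1)I_B = 3.73 mA.
V_CE = V_CC − I_C·R_C − I_E·R_E = 20 − 3.69×0.82 − 3.73×1 = 13.2 V.
V_CE = 13.2 V > 0.2 V confirms active-region operation.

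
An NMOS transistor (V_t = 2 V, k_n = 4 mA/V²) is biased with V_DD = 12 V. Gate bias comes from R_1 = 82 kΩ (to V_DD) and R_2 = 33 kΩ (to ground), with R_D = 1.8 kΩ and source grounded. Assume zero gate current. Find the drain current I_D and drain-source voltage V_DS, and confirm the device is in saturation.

V_G = V_DD·R_2/(R_1+R_2) = 12×33/115 = 3.44 V. With the source grounded, V_GS = V_G = 3.44 V.
Assume saturation: I_D = (k_n/2)(V_GS − V_t)² = (4/2)×(3.44 − 2)² = 2×1.44² = 4.17 mA.
V_DS = V_DD − I_D·R_D = 12 − 4.17×1.8 = 4.5 V.
Saturation requires V_DS ≥ V_GS − V_t = 1.44 V; 4.5 ≥ 1.44 ✓.

I_D ≈ 4.2 mA, V_DS ≈ 4.5 V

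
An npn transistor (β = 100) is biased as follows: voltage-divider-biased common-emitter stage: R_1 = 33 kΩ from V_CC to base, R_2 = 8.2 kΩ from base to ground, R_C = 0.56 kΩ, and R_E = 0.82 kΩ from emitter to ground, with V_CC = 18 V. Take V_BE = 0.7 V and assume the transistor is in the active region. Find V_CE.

Thevenize the base divider: V_Th = V_CC·R_2/(R_1+R_2) = 18×8.2/41.2 = 3.58 V, R_Th = R_1‖R_2 = 6.57 kΩ.
Base-emitter loop: V_Th = I_B·R_Th + V_BE + (β+1)I_B·R_E, so I_B = (3.58 − 0.7) / (6.57 + 101×0.82) = 0.0322 mA.
I_C = β·I_B = 100×0.0322 = 3.22 mA, and I_E = (β+1)I_B = 3.26 mA.
V_CE = V_CC − I_C·R_C − I_E·R_E = 18 − 3.22×0.56 − 3.26×0.82 = 13.5 V.
V_CE = 13.5 V > 0.2 V confirms active-region operation.

V_CE ≈ 14 V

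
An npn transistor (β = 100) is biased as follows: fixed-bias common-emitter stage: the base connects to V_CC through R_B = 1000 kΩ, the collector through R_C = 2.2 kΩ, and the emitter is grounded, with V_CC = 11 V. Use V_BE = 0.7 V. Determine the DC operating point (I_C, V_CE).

I_C ≈ 1 mA, V_CE ≈ 8.7 V

Base loop: V_CC = I_B·R_B + V_BE, so I_B = (11 − 0.7)/1000 kΩ = 0.0103 mA.
In the active region I_C = β·I_B = 100 × 0.0103 = 1.03 mA.
Collector loop: V_CE = V_CC − I_C·R_C = 11 − 1.03×2.2 = 8.73 V.
Since V_CE = 8.73 V > V_CE(sat) ≈ 0.2 V, the transistor is in the active region as assumed.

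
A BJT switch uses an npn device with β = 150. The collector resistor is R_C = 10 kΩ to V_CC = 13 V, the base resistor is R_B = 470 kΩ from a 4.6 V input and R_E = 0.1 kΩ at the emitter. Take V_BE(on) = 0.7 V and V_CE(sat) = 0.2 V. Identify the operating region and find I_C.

active; I_C ≈ 1.2 mA

Assume active. Base-emitter loop: I_B = (V_BB − V_BE)/(R_B + (β+1)R_E) = (4.6 − 0.7)/(470 + 151×0.1) = 0.00804 mA.
I_C = β·I_B = 150×0.00804 = 1.21 mA.
V_CE = V_CC − I_C·R_C − I_E·R_E = 13 − 1.21×10 − 1.21×0.1 = 0.819 V > V_CE(sat), so the active-region assumption holds.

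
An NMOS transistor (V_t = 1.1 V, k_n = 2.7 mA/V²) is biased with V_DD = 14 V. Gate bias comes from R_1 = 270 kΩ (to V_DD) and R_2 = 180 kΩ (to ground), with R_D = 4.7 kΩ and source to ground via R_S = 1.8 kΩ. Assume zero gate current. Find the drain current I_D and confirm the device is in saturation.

V_G = V_DD·R_2/(R_1+R_2) = 14×180/450 = 5.6 V.
Assume saturation: I_D = (k_n/2)(V_GS − V_t)² with V_GS = V_G − I_D·R_S = 5.6 − 1.8·I_D.
Substituting gives 4.37·I_D² − 22.9·I_D + 27.3 = 0, with roots I_D = 1.85 or 3.38 mA.
The root I_D = 3.38 mA gives V_GS = -0.482 V ≤ V_t, so take I_D = 1.85 mA.
Then V_GS = 2.27 V and V_DS = V_DD − I_D(R_D+R_S) = 14 − 1.85×6.5 = 1.98 V.
Saturation requires V_DS ≥ V_GS − V_t = 1.17 V; 1.98 ≥ 1.17 ✓.

I_D ≈ 1.8 mA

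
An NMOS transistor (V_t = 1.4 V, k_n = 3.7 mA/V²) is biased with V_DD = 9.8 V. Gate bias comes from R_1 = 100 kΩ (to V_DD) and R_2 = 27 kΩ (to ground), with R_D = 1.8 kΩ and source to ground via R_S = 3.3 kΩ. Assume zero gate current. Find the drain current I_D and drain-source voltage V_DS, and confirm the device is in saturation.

I_D ≈ 0.13 mA, V_DS ≈ 9.1 V

V_G = V_DD·R_2/(R_1+R_2) = 9.8×27/127 = 2.08 V.
Assume saturation: I_D = (k_n/2)(V_GS − V_t)² with V_GS = V_G − I_D·R_S = 2.08 − 3.3·I_D.
Substituting gives 20.1·I_D² − 9.35·I_D + 0.864 = 0, with roots I_D = 0.128 or 0.336 mA.
The root I_D = 0.336 mA gives V_GS = 0.974 V ≤ V_t, so take I_D = 0.128 mA.
Then V_GS = 1.66 V and V_DS = V_DD − I_D(R_D+R_S) = 9.8 − 0.128×5.1 = 9.15 V.
Saturation requires V_DS ≥ V_GS − V_t = 0.263 V; 9.15 ≥ 0.263 ✓.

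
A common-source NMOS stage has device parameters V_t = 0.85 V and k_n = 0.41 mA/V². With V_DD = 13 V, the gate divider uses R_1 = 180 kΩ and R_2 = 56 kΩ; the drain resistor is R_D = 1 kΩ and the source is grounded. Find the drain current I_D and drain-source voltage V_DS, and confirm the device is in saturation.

I_D ≈ 1 mA, V_DS ≈ 12 V

V_G = V_DD·R_2/(R_1+R_2) = 13×56/236 = 3.08 V. With the source grounded, V_GS = V_G = 3.08 V.
Assume saturation: I_D = (k_n/2)(V_GS − V_t)² = (0.41/2)×(3.08 − 0.85)² = 0.205×2.23² = 1.02 mA.
V_DS = V_DD − I_D·R_D = 13 − 1.02×1 = 12 V.
Saturation requires V_DS ≥ V_GS − V_t = 2.23 V; 12 ≥ 2.23 ✓.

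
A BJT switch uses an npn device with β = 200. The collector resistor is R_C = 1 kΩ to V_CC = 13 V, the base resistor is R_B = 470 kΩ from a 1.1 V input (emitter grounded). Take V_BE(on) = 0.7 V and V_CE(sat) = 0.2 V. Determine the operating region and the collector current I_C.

Assume active. Base-emitter loop: I_B = (V_BB − V_BE)/R_B = (1.1 − 0.7)/470 = 0.000851 mA.
I_C = β·I_B = 200×0.000851 = 0.17 mA.
V_CE = V_CC − I_C·R_C = 13 − 0.17×1 = 12.8 V > V_CE(sat), so the active-region assumption holds.

active; I_C ≈ 0.17 mA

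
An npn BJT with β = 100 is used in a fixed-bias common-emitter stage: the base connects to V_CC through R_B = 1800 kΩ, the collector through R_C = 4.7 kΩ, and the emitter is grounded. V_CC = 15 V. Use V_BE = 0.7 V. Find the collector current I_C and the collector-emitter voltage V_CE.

Base loop: V_CC = I_B·R_B + V_BE, so I_B = (15 − 0.7)/1800 kΩ = 0.00794 mA.
In the active region I_C = β·I_B = 100 × 0.00794 = 0.794 mA.
Collector loop: V_CE = V_CC − I_C·R_C = 15 − 0.794×4.7 = 11.3 V.
Since V_CE = 11.3 V > V_CE(sat) ≈ 0.2 V, the transistor is in the active region as assumed.

I_C ≈ 0.79 mA, V_CE ≈ 11 V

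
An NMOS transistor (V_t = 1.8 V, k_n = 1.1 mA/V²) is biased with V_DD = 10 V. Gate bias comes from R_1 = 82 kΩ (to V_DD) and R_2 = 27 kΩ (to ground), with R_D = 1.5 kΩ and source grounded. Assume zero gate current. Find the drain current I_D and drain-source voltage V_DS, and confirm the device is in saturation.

V_G = V_DD·R_2/(R_1+R_2) = 10×27/109 = 2.48 V. With the source grounded, V_GS = V_G = 2.48 V.
Assume saturation: I_D = (k_n/2)(V_GS − V_t)² = (1.1/2)×(2.48 − 1.8)² = 0.55×0.677² = 0.252 mA.
V_DS = V_DD − I_D·R_D = 10 − 0.252×1.5 = 9.62 V.
Saturation requires V_DS ≥ V_GS − V_t = 0.677 V; 9.62 ≥ 0.677 ✓.

I_D ≈ 0.25 mA, V_DS ≈ 9.6 V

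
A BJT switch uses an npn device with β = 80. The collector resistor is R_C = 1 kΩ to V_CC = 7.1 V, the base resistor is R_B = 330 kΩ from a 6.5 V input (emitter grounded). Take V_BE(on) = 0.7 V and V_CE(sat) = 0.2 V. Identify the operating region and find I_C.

Assume active. Base-emitter loop: I_B = (V_BB − V_BE)/R_B = (6.5 − 0.7)/330 = 0.0176 mA.
I_C = β·I_B = 80×0.0176 = 1.41 mA.
V_CE = V_CC − I_C·R_C = 7.1 − 1.41×1 = 5.69 V > V_CE(sat), so the active-region assumption holds.

active; I_C ≈ 1.4 mA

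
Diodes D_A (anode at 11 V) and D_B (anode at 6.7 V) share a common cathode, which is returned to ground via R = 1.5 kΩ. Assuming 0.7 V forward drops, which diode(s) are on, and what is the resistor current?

Assume both conduct. Then node N would need to be at both 11−0.7 = 10.3 V and 6.7−0.7 = 6 V, which is impossible.
Assume only D_A conducts: V_N = 11 − 0.7 = 10.3 V, so I_R = 10.3/1.5 = 6.87 mA.
Check D_B: its anode-to-cathode voltage is 6.7 − 10.3 = -3.6 V < 0.7 V, so it is off. The assumption is consistent.

Only D_A conducts; I_R ≈ 6.9 mA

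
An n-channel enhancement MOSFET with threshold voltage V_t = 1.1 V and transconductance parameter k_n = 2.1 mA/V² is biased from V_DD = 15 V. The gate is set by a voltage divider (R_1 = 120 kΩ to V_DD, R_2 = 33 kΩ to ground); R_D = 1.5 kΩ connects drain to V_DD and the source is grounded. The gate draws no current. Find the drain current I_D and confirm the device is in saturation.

I_D ≈ 4.8 mA

V_G = V_DD·R_2/(R_1+R_2) = 15×33/153 = 3.24 V. With the source grounded, V_GS = V_G = 3.24 V.
Assume saturation: I_D = (k_n/2)(V_GS − V_t)² = (2.1/2)×(3.24 − 1.1)² = 1.05×2.14² = 4.79 mA.
V_DS = V_DD − I_D·R_D = 15 − 4.79×1.5 = 7.82 V.
Saturation requires V_DS ≥ V_GS − V_t = 2.14 V; 7.82 ≥ 2.14 ✓.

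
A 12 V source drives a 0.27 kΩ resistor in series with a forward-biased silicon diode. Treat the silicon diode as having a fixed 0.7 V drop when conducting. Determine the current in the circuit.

KVL around the loop: 12 = V_D + I·R = 0.7 + I × 0.27 kΩ.
So I = (12 − 0.7) / 0.27 kΩ = 11.3 / 0.27 = 41.9 mA.

I ≈ 42 mA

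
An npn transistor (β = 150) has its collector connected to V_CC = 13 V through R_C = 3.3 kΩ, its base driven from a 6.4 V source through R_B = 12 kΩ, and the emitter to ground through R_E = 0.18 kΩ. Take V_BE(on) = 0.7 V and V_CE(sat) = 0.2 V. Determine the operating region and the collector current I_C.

Assume active: I_B = (6.4 − 0.7)/(12 + 151×0.18) = 0.145 mA, I_C = β·I_B = 21.8 mA.
Then V_CE = 13 − 21.8×3.3 − 22×0.18 = -63 V < 0.2 V — the active assumption fails.
Re-solve with V_CE = 0.2 V. KCL at the emitter: V_E/R_E = (V_BB−0.7−V_E)/R_B + (V_CC−0.2−V_E)/R_C, giving V_E = 0.733 V.
I_C = (V_CC − 0.2 − V_E)/R_C = (12.8 − 0.733)/3.3 = 3.66 mA.
Check: I_B = (5.7 − 0.733)/12 = 0.414 mA, and β·I_B = 62.1 mA > I_C, confirming saturation.

saturation; I_C ≈ 3.7 mA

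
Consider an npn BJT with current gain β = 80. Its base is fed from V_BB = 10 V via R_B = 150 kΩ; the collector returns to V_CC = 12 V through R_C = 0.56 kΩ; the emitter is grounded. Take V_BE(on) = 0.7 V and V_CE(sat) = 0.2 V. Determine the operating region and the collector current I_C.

active; I_C ≈ 5 mA

Assume active. Base-emitter loop: I_B = (V_BB − V_BE)/R_B = (10 − 0.7)/150 = 0.062 mA.
I_C = β·I_B = 80×0.062 = 4.96 mA.
V_CE = V_CC − I_C·R_C = 12 − 4.96×0.56 = 9.22 V > V_CE(sat), so the active-region assumption holds.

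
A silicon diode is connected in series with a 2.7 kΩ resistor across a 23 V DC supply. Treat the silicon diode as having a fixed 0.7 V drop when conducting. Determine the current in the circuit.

KVL around the loop: 23 = V_D + I·R = 0.7 + I × 2.7 kΩ.
So I = (23 − 0.7) / 2.7 kΩ = 22.3 / 2.7 = 8.26 mA.

I ≈ 8.3 mA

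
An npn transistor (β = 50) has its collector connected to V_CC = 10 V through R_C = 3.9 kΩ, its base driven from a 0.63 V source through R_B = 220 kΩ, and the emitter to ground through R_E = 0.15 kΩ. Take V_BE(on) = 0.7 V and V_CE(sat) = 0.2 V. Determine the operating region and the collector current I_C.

cutoff; I_C ≈ 0

V_BB = 0.63 V ≤ V_BE(on) = 0.7 V, so the base-emitter junction is not forward biased.
The transistor is in cutoff: I_B = I_C = 0.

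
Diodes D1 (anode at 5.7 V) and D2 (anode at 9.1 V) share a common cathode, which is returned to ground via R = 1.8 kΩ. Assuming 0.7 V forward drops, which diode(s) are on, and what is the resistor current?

Only D2 conducts; I_R ≈ 4.7 mA

Assume both conduct. Then node N would need to be at both 5.7−0.7 = 5 V and 9.1−0.7 = 8.4 V, which is impossible.
Assume only D2 conducts: V_N = 9.1 − 0.7 = 8.4 V, so I_R = 8.4/1.8 = 4.67 mA.
Check D1: its anode-to-cathode voltage is 5.7 − 8.4 = -2.7 V < 0.7 V, so it is off. The assumption is consistent.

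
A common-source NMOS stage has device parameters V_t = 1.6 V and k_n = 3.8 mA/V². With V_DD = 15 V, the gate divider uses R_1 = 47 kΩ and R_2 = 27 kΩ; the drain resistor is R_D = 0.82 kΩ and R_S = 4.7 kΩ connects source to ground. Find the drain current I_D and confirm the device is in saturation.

I_D ≈ 0.7 mA

V_G = V_DD·R_2/(R_1+R_2) = 15×27/74 = 5.47 V.
Assume saturation: I_D = (k_n/2)(V_GS − V_t)² with V_GS = V_G − I_D·R_S = 5.47 − 4.7·I_D.
Substituting gives 42·I_D² − 70.2·I_D + 28.5 = 0, with roots I_D = 0.695 or 0.977 mA.
The root I_D = 0.977 mA gives V_GS = 0.883 V ≤ V_t, so take I_D = 0.695 mA.
Then V_GS = 2.2 V and V_DS = V_DD − I_D(R_D+R_S) = 15 − 0.695×5.52 = 11.2 V.
Saturation requires V_DS ≥ V_GS − V_t = 0.605 V; 11.2 ≥ 0.605 ✓.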